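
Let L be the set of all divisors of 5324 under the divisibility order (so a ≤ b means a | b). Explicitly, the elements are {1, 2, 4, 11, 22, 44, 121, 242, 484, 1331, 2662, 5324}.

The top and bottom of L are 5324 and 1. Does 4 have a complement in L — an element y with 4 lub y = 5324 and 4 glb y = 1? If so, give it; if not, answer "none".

1331

Need y with 4 ∨ y = 5324 and 4 ∧ y = 1.
Checking each element gives: 1331.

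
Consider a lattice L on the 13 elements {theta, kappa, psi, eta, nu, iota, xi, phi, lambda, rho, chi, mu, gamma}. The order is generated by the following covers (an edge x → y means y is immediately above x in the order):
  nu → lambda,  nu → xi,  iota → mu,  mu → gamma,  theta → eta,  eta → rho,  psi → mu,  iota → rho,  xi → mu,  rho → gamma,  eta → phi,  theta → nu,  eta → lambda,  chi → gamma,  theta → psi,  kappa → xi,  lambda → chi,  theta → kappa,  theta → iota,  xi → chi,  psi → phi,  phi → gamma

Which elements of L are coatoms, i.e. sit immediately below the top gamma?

The coatoms are exactly the elements covered by gamma: chi, mu, phi, rho.

chi, mu, phi, rho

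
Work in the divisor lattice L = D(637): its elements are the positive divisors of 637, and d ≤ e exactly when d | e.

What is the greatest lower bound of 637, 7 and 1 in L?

1

Common lower bounds of {637, 7, 1}: 1.
The greatest among these is 1.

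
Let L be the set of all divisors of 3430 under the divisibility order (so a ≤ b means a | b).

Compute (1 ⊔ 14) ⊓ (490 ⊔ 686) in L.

14

1 ∨ 14 = 14
490 ∨ 686 = 3430
14 ∧ 3430 = 14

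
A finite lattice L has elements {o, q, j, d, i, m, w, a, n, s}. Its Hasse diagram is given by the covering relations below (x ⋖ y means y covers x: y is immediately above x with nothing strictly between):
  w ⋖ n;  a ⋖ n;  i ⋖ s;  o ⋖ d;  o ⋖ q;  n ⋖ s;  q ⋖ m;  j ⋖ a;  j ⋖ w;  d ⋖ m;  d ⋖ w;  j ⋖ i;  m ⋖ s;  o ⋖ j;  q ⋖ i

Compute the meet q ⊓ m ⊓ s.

q

Common lower bounds of {q, m, s}: o, q.
The greatest among these is q.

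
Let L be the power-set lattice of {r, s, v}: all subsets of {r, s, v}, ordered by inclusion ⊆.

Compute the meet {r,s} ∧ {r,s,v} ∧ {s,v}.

{s}

Under ⊆, meet is intersection: {r,s} ∩ {r,s,v} ∩ {s,v} = {s}.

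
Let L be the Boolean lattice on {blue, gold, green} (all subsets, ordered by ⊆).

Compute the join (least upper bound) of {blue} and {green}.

{blue,green}

Common upper bounds of {{blue}, {green}}: {blue,gold,green}, {blue,green}.
The least among these is {blue,green}.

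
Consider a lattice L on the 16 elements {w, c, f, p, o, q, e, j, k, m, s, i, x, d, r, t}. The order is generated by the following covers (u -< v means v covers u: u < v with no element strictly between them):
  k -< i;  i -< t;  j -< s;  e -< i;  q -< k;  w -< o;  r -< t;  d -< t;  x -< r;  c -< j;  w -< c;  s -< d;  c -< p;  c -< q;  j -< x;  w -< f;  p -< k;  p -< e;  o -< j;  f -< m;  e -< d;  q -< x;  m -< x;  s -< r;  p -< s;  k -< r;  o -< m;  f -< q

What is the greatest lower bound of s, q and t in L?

c

Common lower bounds of {s, q, t}: c, w.
The greatest among these is c.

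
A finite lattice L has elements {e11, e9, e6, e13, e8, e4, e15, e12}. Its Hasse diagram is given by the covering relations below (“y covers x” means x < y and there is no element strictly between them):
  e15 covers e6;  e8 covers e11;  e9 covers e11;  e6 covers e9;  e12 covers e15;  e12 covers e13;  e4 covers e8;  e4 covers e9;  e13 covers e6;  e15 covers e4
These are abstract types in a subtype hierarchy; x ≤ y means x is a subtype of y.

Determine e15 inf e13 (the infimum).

Common lower bounds of {e15, e13}: e11, e6, e9.
The greatest among these is e6.

e6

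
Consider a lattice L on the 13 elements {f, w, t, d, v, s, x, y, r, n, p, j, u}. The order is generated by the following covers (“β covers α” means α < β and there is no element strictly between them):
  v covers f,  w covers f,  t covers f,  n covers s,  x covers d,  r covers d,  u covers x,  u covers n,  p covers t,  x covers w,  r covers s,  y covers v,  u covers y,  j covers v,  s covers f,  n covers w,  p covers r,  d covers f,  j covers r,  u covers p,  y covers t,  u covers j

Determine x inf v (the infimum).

Common lower bounds of {x, v}: f.
The greatest among these is f.

f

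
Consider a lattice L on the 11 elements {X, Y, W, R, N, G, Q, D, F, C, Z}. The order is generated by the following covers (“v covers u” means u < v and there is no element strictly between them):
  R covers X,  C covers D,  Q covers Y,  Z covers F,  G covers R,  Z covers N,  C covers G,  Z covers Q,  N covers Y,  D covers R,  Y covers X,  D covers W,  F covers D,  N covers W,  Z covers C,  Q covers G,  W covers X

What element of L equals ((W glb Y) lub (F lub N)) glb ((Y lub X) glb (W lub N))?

W ∧ Y = X
F ∨ N = Z
X ∨ Z = Z
Y ∨ X = Y
W ∨ N = N
Y ∧ N = Y
Z ∧ Y = Y

Y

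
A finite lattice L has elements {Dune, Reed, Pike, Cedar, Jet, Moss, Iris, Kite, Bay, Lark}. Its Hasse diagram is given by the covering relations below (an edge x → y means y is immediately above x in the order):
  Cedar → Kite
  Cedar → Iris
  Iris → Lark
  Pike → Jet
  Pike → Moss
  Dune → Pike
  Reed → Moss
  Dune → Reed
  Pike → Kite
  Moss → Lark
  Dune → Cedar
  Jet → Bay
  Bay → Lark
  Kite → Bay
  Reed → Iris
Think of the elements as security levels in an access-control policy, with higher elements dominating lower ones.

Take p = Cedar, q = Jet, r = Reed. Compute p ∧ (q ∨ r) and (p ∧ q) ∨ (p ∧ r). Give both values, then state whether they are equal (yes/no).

q ∨ r = Lark, so p ∧ (q ∨ r) = Cedar ∧ Lark = Cedar.
p ∧ q = Dune and p ∧ r = Dune, so (p ∧ q) ∨ (p ∧ r) = Dune ∨ Dune = Dune.
Equal: no.

Cedar; Dune; no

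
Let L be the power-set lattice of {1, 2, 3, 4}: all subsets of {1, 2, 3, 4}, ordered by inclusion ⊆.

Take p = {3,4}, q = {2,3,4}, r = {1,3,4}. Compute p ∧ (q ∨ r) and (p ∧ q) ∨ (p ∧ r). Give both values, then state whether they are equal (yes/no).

{3,4}; {3,4}; yes

q ∨ r = {1,2,3,4}, so p ∧ (q ∨ r) = {3,4} ∧ {1,2,3,4} = {3,4}.
p ∧ q = {3,4} and p ∧ r = {3,4}, so (p ∧ q) ∨ (p ∧ r) = {3,4} ∨ {3,4} = {3,4}.
Equal: yes.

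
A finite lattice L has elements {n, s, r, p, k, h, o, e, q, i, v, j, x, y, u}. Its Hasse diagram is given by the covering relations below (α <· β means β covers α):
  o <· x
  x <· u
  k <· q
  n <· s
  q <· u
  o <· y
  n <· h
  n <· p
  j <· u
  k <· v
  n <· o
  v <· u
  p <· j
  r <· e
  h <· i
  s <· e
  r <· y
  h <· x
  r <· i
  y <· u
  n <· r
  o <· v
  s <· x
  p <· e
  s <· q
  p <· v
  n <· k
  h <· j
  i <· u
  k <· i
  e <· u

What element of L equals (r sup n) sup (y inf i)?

r ∨ n = r
y ∧ i = r
r ∨ r = r

r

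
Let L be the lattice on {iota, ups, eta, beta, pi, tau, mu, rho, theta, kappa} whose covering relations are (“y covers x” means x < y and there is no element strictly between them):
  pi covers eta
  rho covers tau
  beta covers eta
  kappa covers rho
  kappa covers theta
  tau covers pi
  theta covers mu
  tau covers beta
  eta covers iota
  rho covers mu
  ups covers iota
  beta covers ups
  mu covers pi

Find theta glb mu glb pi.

Common lower bounds of {theta, mu, pi}: eta, iota, pi.
The greatest among these is pi.

pi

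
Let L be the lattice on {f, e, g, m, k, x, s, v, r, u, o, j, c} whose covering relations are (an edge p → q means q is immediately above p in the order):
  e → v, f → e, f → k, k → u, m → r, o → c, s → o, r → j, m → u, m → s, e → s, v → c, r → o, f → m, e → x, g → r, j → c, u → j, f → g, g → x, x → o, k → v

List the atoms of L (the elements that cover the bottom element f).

e, g, k, m

The atoms are exactly the elements that cover f: e, g, k, m.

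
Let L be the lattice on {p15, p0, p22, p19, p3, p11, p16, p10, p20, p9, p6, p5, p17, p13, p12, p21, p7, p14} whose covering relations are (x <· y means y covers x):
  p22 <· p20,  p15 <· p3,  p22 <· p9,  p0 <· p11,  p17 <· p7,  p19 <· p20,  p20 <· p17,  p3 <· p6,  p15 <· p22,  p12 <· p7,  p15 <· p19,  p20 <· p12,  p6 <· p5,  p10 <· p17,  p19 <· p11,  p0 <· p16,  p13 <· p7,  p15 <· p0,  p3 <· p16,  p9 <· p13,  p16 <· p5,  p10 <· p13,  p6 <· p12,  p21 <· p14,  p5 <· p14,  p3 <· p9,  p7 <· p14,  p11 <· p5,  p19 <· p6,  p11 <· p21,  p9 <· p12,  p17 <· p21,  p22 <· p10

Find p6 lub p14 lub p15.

Common upper bounds of {p6, p14, p15}: p14.
The least among these is p14.

p14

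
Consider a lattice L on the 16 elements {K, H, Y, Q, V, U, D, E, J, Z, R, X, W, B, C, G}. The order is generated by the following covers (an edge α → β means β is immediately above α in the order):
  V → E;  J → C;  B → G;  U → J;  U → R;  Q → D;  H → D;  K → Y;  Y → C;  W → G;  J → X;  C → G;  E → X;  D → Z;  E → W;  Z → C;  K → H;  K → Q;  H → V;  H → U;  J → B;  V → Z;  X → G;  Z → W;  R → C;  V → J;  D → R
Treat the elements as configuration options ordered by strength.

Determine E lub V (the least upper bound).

E

Common upper bounds of {E, V}: E, G, W, X.
The least among these is E.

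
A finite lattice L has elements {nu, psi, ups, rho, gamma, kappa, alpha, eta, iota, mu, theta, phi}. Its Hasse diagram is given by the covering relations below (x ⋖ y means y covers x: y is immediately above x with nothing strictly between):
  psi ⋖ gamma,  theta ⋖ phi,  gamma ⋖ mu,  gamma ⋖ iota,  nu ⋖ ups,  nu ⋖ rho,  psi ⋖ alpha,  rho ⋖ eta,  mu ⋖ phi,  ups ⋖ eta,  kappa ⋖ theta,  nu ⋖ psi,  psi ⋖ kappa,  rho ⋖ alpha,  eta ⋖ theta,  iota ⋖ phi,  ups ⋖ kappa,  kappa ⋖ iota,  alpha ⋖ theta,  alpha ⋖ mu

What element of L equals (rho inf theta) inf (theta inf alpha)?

rho ∧ theta = rho
theta ∧ alpha = alpha
rho ∧ alpha = rho

rho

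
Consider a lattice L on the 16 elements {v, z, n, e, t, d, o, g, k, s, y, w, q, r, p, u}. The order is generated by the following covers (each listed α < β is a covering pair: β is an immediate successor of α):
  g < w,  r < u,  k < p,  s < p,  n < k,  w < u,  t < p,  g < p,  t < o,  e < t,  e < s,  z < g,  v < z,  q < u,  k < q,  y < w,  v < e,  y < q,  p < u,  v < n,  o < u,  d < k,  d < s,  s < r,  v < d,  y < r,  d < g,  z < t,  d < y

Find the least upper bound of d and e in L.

s

Common upper bounds of {d, e}: p, r, s, u.
The least among these is s.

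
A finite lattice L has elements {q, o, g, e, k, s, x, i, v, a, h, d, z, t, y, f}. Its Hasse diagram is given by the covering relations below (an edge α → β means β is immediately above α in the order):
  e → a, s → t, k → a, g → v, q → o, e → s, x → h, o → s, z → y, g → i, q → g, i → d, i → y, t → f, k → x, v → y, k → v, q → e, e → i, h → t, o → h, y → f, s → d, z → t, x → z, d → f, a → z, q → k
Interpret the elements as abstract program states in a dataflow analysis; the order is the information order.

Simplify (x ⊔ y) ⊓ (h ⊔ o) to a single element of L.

x ∨ y = y
h ∨ o = h
y ∧ h = x

x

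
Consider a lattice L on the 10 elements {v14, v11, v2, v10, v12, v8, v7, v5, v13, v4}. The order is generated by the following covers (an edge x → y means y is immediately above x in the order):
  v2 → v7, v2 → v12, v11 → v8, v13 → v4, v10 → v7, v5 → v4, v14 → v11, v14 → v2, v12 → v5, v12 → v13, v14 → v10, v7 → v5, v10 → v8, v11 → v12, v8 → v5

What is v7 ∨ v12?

Common upper bounds of {v7, v12}: v4, v5.
The least among these is v5.

v5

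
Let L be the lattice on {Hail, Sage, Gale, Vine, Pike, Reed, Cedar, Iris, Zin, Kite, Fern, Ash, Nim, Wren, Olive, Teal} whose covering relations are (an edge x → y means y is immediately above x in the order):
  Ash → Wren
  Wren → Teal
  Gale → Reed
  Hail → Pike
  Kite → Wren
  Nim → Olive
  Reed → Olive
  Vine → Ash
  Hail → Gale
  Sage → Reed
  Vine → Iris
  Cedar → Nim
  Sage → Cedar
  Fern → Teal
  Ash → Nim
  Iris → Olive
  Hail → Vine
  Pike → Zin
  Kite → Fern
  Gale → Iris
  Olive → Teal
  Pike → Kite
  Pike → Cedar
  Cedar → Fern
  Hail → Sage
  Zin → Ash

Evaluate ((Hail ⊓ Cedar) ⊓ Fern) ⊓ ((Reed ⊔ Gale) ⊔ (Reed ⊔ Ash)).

Hail ∧ Cedar = Hail
Hail ∧ Fern = Hail
Reed ∨ Gale = Reed
Reed ∨ Ash = Olive
Reed ∨ Olive = Olive
Hail ∧ Olive = Hail

Hail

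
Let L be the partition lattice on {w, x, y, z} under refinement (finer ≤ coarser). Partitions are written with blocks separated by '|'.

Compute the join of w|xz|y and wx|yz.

wxyz

Common upper bounds of {w|xz|y, wx|yz}: wxyz.
The least among these is wxyz.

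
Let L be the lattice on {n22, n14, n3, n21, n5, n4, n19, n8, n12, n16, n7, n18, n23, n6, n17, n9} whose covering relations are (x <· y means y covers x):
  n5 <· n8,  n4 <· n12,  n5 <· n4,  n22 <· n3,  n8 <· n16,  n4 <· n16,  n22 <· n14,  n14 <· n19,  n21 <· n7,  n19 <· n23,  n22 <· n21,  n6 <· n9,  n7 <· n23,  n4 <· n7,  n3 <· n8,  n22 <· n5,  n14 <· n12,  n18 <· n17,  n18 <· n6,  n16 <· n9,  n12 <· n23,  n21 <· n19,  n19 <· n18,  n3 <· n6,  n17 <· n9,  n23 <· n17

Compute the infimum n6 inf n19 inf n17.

Common lower bounds of {n6, n19, n17}: n14, n19, n21, n22.
The greatest among these is n19.

n19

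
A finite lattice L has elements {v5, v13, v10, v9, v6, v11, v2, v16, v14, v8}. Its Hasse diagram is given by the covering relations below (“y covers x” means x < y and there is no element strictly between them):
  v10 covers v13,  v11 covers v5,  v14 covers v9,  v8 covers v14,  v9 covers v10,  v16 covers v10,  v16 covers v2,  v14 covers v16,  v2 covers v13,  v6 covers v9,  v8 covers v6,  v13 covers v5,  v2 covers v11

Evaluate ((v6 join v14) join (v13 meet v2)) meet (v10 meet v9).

v10

v6 ∨ v14 = v8
v13 ∧ v2 = v13
v8 ∨ v13 = v8
v10 ∧ v9 = v10
v8 ∧ v10 = v10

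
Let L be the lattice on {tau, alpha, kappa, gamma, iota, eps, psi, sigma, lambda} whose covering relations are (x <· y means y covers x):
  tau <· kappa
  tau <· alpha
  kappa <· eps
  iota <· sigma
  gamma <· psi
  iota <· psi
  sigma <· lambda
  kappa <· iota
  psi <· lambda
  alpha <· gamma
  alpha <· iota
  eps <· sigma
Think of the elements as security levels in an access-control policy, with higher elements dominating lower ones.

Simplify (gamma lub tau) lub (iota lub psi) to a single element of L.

psi

gamma ∨ tau = gamma
iota ∨ psi = psi
gamma ∨ psi = psi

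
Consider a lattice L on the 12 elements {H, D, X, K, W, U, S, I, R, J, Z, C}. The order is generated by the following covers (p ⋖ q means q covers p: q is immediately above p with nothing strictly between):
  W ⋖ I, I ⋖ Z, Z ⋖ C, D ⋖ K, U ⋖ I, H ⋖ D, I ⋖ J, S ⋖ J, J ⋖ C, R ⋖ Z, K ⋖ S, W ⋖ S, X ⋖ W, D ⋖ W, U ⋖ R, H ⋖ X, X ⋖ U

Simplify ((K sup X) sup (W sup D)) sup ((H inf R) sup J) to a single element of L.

K ∨ X = S
W ∨ D = W
S ∨ W = S
H ∧ R = H
H ∨ J = J
S ∨ J = J

J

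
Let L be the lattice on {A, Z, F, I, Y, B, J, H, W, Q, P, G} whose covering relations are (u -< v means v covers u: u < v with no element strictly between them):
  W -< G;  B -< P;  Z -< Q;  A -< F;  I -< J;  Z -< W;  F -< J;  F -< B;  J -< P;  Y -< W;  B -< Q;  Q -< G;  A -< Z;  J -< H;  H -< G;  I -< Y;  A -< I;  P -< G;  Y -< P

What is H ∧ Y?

I

Common lower bounds of {H, Y}: A, I.
The greatest among these is I.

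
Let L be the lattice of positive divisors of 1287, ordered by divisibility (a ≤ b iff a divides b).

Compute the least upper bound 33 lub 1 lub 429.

In the divisibility order, the join is the least common multiple: lcm(33, 1, 429) = 429.

429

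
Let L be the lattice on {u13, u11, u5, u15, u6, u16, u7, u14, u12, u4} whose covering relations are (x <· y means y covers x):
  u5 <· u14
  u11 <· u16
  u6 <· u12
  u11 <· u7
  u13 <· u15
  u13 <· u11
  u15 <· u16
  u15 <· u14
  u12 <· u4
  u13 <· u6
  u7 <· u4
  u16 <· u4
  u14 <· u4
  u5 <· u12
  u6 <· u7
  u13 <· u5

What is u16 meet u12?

u13

Common lower bounds of {u16, u12}: u13.
The greatest among these is u13.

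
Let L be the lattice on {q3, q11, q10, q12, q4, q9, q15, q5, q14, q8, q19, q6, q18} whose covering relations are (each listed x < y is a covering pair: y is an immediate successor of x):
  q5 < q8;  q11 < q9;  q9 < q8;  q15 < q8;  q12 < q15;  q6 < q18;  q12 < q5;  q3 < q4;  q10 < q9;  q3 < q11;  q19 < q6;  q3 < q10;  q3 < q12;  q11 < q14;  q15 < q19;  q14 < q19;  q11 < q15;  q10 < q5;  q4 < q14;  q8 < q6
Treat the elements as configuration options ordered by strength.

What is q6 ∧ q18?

Common lower bounds of {q6, q18}: q10, q11, q12, q14, q15, q19, q3, q4, q5, q6, q8, q9.
The greatest among these is q6.

q6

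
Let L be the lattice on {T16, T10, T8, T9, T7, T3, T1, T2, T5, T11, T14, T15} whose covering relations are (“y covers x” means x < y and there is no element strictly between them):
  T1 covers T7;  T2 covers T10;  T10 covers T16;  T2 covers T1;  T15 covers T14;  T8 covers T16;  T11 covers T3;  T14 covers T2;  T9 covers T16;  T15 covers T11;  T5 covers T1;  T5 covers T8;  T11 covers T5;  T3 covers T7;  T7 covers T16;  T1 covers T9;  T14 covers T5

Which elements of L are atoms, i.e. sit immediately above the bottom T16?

The atoms are exactly the elements that cover T16: T10, T7, T8, T9.

T10, T7, T8, T9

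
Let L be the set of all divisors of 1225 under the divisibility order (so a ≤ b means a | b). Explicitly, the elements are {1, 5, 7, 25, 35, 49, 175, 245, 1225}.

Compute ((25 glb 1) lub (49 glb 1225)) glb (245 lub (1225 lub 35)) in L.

25 ∧ 1 = 1
49 ∧ 1225 = 49
1 ∨ 49 = 49
1225 ∨ 35 = 1225
245 ∨ 1225 = 1225
49 ∧ 1225 = 49

49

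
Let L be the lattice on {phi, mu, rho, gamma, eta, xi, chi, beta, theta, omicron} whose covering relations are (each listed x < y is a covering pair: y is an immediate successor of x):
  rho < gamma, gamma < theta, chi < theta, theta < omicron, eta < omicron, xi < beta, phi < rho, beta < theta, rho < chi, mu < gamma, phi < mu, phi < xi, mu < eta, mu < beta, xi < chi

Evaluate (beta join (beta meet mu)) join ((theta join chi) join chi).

beta ∧ mu = mu
beta ∨ mu = beta
theta ∨ chi = theta
theta ∨ chi = theta
beta ∨ theta = theta

theta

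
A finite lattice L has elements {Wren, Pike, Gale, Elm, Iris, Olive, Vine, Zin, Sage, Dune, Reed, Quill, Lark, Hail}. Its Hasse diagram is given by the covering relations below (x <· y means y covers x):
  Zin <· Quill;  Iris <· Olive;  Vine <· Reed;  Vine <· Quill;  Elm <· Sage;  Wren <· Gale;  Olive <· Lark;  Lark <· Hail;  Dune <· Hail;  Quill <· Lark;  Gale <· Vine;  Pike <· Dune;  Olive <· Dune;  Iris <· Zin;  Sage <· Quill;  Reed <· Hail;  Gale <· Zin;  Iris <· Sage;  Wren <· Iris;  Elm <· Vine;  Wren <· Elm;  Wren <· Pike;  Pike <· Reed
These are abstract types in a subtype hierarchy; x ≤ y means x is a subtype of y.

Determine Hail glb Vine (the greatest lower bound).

Vine

Common lower bounds of {Hail, Vine}: Elm, Gale, Vine, Wren.
The greatest among these is Vine.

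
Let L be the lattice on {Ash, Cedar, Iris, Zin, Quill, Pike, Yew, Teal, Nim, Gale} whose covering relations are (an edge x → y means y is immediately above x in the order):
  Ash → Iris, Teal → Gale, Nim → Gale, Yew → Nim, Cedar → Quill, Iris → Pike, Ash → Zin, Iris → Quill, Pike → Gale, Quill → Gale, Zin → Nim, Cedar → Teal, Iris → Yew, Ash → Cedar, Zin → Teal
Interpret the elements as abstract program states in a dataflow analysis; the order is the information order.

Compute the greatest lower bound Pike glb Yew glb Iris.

Iris

Common lower bounds of {Pike, Yew, Iris}: Ash, Iris.
The greatest among these is Iris.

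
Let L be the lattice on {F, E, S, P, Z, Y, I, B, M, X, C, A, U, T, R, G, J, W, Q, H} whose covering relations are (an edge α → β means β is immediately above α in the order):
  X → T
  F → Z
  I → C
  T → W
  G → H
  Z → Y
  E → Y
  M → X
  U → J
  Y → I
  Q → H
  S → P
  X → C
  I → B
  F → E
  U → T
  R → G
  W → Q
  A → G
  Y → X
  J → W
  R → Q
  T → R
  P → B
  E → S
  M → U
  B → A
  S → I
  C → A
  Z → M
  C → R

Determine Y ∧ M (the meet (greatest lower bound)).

Common lower bounds of {Y, M}: F, Z.
The greatest among these is Z.

Z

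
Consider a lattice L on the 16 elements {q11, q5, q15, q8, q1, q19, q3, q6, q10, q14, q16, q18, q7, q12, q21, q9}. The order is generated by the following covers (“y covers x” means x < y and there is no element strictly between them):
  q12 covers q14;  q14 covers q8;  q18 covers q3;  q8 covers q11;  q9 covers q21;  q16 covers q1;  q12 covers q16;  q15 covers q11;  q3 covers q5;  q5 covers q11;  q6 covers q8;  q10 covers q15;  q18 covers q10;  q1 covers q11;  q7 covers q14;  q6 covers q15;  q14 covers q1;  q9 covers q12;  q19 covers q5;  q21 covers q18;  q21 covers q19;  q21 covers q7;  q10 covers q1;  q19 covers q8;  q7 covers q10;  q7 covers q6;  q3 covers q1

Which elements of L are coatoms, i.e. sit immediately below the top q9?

The coatoms are exactly the elements covered by q9: q12, q21.

q12, q21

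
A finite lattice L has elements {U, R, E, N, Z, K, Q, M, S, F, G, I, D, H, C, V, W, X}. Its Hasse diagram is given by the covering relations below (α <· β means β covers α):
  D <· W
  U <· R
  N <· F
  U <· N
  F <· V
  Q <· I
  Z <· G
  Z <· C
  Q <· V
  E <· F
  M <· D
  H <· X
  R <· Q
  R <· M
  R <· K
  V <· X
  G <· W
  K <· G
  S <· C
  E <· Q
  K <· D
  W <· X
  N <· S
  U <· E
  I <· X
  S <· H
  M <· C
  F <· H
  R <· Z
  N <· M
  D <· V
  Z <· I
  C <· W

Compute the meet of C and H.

Common lower bounds of {C, H}: N, S, U.
The greatest among these is S.

S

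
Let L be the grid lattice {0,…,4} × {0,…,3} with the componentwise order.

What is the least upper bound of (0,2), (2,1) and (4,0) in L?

(4,2)

Common upper bounds of {(0,2), (2,1), (4,0)}: (4,2), (4,3).
The least among these is (4,2).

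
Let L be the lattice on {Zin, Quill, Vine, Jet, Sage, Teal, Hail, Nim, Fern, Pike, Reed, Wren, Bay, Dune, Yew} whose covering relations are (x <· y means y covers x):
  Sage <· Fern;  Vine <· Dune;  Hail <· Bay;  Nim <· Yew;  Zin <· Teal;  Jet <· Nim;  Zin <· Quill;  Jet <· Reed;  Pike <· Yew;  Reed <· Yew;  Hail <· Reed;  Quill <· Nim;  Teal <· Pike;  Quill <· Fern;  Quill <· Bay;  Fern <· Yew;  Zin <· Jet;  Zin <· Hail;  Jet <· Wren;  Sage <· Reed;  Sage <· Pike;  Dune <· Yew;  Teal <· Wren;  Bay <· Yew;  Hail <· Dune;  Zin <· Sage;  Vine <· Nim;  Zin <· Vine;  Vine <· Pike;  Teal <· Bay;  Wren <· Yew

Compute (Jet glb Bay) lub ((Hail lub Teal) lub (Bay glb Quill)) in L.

Jet ∧ Bay = Zin
Hail ∨ Teal = Bay
Bay ∧ Quill = Quill
Bay ∨ Quill = Bay
Zin ∨ Bay = Bay

Bay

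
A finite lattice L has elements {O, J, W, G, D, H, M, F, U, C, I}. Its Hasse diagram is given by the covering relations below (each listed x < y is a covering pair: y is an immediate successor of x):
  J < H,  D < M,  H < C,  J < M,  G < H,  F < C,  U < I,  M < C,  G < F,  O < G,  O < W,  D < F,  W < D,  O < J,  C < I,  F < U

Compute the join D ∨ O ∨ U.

Common upper bounds of {D, O, U}: I, U.
The least among these is U.

U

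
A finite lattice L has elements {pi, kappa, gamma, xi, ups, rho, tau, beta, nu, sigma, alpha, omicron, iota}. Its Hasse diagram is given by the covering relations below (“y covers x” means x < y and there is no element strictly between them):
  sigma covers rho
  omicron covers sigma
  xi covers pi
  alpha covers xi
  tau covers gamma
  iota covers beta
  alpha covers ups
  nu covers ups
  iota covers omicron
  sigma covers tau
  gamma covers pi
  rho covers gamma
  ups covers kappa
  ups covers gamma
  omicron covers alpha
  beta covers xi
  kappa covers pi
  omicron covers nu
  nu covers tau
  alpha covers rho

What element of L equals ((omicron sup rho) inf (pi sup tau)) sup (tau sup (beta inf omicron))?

omicron ∨ rho = omicron
pi ∨ tau = tau
omicron ∧ tau = tau
beta ∧ omicron = xi
tau ∨ xi = omicron
tau ∨ omicron = omicron

omicron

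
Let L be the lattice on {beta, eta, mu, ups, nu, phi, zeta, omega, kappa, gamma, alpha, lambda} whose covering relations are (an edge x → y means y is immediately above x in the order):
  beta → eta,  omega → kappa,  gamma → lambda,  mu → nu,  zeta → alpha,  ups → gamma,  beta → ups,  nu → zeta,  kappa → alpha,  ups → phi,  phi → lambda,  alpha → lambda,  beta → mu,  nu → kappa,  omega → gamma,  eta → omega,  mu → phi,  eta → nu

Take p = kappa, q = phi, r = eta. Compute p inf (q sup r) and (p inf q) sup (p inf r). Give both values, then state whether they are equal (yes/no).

kappa; nu; no

q sup r = lambda, so p inf (q sup r) = kappa inf lambda = kappa.
p inf q = mu and p inf r = eta, so (p inf q) sup (p inf r) = mu sup eta = nu.
Equal: no.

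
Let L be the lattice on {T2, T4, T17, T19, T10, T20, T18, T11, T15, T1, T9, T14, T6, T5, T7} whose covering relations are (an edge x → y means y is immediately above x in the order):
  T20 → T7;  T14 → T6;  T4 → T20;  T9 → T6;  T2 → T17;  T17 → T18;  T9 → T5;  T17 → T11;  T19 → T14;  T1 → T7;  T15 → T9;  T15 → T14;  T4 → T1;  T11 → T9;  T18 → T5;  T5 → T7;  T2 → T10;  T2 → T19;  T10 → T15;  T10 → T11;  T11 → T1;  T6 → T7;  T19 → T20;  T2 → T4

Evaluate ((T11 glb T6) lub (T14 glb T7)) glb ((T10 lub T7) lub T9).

T11 ∧ T6 = T11
T14 ∧ T7 = T14
T11 ∨ T14 = T6
T10 ∨ T7 = T7
T7 ∨ T9 = T7
T6 ∧ T7 = T6

T6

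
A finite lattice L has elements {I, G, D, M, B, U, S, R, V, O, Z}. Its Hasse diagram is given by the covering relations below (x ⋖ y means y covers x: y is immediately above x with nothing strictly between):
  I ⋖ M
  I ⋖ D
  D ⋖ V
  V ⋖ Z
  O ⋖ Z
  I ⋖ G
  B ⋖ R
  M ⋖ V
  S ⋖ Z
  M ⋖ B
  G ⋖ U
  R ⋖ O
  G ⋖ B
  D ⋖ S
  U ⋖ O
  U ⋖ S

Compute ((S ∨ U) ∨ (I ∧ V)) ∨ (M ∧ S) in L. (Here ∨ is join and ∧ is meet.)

S ∨ U = S
I ∧ V = I
S ∨ I = S
M ∧ S = I
S ∨ I = S

S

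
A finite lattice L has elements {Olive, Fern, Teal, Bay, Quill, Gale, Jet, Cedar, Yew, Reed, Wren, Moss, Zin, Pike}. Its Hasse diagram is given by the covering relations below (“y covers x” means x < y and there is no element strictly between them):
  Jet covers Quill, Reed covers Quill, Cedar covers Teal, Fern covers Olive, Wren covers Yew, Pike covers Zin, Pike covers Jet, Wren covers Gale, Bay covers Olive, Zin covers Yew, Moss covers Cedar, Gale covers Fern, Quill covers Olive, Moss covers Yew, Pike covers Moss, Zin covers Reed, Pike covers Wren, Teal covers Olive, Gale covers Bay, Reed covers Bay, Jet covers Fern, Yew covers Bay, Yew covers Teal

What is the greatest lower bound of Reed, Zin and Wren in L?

Bay

Common lower bounds of {Reed, Zin, Wren}: Bay, Olive.
The greatest among these is Bay.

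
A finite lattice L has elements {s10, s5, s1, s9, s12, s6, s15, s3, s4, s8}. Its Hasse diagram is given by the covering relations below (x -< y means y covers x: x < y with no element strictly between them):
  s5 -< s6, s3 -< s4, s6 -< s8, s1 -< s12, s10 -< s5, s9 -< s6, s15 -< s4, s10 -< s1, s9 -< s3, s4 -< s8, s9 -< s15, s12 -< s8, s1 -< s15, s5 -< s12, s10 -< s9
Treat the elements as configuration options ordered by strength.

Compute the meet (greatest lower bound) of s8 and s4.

Common lower bounds of {s8, s4}: s1, s10, s15, s3, s4, s9.
The greatest among these is s4.

s4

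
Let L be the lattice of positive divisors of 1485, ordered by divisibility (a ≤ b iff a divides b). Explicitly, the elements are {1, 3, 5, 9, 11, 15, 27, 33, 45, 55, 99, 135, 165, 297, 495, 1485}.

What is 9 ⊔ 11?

In the divisibility order, the join is the least common multiple: lcm(9, 11) = 99.

99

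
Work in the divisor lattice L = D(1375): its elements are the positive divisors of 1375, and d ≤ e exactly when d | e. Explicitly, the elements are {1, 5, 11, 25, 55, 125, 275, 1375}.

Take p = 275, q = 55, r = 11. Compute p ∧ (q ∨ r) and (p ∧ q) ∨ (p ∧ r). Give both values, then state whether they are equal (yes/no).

55; 55; yes

q ∨ r = 55, so p ∧ (q ∨ r) = 275 ∧ 55 = 55.
p ∧ q = 55 and p ∧ r = 11, so (p ∧ q) ∨ (p ∧ r) = 55 ∨ 11 = 55.
Equal: yes.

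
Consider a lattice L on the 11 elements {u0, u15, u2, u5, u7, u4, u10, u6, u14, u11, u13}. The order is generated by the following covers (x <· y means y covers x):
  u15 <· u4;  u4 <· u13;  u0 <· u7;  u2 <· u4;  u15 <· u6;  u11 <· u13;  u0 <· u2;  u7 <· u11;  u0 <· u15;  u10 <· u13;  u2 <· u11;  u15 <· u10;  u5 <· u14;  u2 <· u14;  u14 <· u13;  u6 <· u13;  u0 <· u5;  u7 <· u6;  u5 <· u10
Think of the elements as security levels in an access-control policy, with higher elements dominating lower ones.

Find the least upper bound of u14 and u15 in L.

u13

Common upper bounds of {u14, u15}: u13.
The least among these is u13.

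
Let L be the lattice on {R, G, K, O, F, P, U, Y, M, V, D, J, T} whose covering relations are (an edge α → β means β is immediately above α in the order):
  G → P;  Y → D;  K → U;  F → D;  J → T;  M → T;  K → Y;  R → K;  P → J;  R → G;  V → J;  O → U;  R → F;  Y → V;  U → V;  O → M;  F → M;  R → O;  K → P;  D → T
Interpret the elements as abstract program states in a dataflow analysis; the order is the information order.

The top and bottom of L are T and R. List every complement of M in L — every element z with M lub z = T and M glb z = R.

Need z with M ∨ z = T and M ∧ z = R.
Checking each element gives: G, K, P, Y.

G, K, P, Y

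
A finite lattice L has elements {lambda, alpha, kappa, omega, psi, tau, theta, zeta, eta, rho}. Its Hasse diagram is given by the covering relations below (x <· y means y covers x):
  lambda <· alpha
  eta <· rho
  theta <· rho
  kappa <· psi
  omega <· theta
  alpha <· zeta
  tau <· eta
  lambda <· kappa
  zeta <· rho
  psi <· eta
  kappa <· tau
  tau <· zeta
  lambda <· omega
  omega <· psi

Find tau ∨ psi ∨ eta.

eta

Common upper bounds of {tau, psi, eta}: eta, rho.
The least among these is eta.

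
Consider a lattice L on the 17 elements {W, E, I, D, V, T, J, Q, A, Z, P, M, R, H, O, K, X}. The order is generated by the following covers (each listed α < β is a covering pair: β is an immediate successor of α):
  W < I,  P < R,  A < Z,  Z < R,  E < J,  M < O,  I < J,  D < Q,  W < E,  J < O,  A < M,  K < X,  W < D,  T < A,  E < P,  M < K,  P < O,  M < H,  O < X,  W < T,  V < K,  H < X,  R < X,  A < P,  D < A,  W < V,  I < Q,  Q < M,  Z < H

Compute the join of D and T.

A

Common upper bounds of {D, T}: A, H, K, M, O, P, R, X, Z.
The least among these is A.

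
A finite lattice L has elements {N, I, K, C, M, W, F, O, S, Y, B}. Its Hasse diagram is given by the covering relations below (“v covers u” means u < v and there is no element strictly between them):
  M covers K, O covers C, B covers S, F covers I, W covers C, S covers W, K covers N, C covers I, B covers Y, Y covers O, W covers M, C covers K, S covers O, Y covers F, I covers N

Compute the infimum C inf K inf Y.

Common lower bounds of {C, K, Y}: K, N.
The greatest among these is K.

K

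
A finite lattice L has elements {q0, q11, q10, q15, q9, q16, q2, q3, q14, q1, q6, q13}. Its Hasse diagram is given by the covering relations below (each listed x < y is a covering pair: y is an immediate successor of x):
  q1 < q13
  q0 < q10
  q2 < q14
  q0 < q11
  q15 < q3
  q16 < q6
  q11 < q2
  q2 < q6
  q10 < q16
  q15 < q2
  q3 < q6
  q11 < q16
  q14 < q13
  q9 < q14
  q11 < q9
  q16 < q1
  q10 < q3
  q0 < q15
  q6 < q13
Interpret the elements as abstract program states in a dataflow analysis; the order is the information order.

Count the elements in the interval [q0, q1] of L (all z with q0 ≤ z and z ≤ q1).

5

The interval [q0, q1] = {q0, q1, q10, q11, q16}, which has 5 elements.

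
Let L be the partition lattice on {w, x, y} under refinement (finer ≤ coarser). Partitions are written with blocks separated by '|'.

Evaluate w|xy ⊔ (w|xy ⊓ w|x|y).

w|xy

w|xy ∧ w|x|y = w|x|y
w|xy ∨ w|x|y = w|xy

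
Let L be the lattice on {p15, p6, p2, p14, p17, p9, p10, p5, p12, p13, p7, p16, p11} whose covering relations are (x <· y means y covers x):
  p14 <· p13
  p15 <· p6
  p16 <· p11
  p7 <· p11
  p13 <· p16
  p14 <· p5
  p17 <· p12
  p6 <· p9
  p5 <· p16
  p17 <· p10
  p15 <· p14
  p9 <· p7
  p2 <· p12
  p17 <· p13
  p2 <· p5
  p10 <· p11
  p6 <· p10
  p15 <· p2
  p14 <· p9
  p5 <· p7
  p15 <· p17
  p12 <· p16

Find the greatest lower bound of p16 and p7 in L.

Common lower bounds of {p16, p7}: p14, p15, p2, p5.
The greatest among these is p5.

p5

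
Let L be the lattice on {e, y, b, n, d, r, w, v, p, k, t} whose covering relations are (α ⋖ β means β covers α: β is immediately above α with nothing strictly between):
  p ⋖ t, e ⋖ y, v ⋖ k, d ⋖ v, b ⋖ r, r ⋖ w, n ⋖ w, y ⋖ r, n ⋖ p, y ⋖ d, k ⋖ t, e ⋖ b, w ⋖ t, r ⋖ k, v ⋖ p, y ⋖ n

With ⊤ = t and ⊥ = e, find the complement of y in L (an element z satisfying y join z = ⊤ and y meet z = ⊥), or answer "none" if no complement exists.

For every candidate z, either y ∨ z ≠ t or y ∧ z ≠ e; no complement exists.

none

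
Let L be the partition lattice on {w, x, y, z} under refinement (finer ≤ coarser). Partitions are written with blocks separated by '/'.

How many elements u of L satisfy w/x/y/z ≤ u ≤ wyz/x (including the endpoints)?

5

The interval [w/x/y/z, wyz/x] = {w/x/y/z, w/x/yz, wy/x/z, wyz/x, wz/x/y}, which has 5 elements.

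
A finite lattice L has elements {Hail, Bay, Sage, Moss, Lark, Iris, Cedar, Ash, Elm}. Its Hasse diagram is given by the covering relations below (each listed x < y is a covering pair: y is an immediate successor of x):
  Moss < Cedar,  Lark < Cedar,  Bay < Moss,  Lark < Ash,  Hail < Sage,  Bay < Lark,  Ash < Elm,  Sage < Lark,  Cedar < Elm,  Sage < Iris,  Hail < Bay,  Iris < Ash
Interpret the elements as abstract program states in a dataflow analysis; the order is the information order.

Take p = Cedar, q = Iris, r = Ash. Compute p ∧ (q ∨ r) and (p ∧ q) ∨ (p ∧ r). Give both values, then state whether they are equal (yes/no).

q ∨ r = Ash, so p ∧ (q ∨ r) = Cedar ∧ Ash = Lark.
p ∧ q = Sage and p ∧ r = Lark, so (p ∧ q) ∨ (p ∧ r) = Sage ∨ Lark = Lark.
Equal: yes.

Lark; Lark; yes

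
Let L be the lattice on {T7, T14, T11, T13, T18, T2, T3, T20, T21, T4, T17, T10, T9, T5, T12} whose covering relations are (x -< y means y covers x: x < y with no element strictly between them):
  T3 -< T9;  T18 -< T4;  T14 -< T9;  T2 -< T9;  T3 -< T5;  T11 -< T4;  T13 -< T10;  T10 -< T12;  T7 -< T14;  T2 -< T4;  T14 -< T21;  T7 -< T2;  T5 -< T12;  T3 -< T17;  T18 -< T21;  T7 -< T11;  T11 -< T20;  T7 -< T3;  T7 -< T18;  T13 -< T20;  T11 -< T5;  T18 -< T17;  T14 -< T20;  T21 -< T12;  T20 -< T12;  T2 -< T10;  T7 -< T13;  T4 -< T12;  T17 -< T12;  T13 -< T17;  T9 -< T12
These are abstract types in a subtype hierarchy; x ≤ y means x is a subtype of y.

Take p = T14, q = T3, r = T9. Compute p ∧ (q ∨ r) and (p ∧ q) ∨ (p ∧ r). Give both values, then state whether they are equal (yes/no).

T14; T14; yes

q ∨ r = T9, so p ∧ (q ∨ r) = T14 ∧ T9 = T14.
p ∧ q = T7 and p ∧ r = T14, so (p ∧ q) ∨ (p ∧ r) = T7 ∨ T14 = T14.
Equal: yes.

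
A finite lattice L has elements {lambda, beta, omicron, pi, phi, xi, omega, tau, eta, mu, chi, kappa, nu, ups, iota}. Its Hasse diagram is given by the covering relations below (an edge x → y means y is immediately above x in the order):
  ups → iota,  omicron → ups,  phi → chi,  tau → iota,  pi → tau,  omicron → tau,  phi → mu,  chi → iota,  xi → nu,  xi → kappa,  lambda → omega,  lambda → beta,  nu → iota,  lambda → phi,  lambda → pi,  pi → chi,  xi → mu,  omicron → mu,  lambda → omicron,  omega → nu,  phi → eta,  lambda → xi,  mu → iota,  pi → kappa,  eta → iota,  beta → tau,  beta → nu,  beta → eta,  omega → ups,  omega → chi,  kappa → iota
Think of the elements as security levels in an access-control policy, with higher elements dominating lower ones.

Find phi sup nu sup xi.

Common upper bounds of {phi, nu, xi}: iota.
The least among these is iota.

iota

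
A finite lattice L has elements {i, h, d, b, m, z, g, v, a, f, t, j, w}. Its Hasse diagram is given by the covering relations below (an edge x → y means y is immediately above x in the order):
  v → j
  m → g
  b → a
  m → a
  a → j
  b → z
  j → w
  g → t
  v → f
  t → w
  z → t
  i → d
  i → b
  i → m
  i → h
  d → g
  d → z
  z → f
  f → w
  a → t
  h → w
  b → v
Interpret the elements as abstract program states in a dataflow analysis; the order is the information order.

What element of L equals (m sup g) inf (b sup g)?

g

m ∨ g = g
b ∨ g = t
g ∧ t = g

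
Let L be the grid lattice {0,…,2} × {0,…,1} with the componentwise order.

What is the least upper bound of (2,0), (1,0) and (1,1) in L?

In a product of chains, the join is componentwise max, giving (2,1).

(2,1)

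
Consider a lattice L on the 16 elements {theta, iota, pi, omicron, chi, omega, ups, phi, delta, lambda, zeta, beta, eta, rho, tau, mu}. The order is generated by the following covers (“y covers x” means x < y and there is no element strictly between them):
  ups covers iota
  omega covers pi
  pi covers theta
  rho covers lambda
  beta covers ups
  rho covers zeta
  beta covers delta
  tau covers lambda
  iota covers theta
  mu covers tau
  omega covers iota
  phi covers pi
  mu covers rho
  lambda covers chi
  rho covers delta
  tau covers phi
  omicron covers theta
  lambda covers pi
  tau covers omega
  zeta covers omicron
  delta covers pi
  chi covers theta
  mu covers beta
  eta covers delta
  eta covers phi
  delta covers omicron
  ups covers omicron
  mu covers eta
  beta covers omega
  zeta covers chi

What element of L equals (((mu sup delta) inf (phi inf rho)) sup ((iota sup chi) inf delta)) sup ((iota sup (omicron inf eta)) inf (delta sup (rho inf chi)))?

mu ∨ delta = mu
phi ∧ rho = pi
mu ∧ pi = pi
iota ∨ chi = tau
tau ∧ delta = pi
pi ∨ pi = pi
omicron ∧ eta = omicron
iota ∨ omicron = ups
rho ∧ chi = chi
delta ∨ chi = rho
ups ∧ rho = omicron
pi ∨ omicron = delta

delta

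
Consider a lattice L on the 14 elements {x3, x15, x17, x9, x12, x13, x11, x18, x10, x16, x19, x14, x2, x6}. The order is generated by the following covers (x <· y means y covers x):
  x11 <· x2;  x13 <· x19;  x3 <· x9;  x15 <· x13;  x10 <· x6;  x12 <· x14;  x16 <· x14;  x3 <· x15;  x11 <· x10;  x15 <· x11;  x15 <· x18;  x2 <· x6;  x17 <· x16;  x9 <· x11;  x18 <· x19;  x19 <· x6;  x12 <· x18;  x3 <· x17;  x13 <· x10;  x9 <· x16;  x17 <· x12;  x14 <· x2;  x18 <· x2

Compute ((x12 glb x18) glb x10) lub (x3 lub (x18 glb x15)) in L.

x15

x12 ∧ x18 = x12
x12 ∧ x10 = x3
x18 ∧ x15 = x15
x3 ∨ x15 = x15
x3 ∨ x15 = x15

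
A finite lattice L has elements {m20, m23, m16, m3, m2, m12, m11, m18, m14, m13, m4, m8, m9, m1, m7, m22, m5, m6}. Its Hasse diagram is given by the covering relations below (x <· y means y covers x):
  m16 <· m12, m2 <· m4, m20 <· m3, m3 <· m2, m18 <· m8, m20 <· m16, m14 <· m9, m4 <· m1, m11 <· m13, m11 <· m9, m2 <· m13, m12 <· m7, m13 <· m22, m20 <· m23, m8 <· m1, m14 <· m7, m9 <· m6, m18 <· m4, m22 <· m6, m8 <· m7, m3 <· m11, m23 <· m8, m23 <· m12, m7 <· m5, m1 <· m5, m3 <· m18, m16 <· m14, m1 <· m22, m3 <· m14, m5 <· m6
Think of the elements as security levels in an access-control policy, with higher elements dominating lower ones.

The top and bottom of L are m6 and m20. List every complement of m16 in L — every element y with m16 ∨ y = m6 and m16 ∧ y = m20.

m13, m22

Need y with m16 ∨ y = m6 and m16 ∧ y = m20.
Checking each element gives: m13, m22.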